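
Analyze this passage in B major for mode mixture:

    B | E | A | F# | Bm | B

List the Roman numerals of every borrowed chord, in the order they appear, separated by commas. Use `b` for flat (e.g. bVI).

In B major the diatonic chords are B, C#m, D#m, E, F#, G#m, A#dim. B, E and F# are all diatonic. A (A–C#–E) is not: scale degree 7 in B major carries A#dim (vii°). In B minor the chord on that degree is A, so here it functions as bVII, borrowed from the parallel minor. But Bm (B–D–F#) is foreign: the diatonic I on degree 1 is B, whereas Bm comes from B minor. It is labeled i.

bVII, i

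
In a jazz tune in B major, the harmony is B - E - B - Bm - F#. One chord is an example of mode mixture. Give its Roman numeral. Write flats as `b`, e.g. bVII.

i

In B major the diatonic chords are B, C#m, D#m, E, F#, G#m, A#dim. Of the given chords, B, E and F# are diatonic. Bm (B–D–F#) is not: scale degree 1 in B major carries B (I). In B minor the chord on that degree is Bm, so here it functions as i, borrowed from the parallel minor.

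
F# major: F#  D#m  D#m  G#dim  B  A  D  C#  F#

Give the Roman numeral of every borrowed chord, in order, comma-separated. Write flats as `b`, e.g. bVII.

ii°, bIII, bVI

In F# major the diatonic chords are F#, G#m, A#m, B, C#, D#m, E#dim. F#, D#m, B and C# all belong to that set. G#dim (G#–B–D) doesn't fit — on degree 2 F# major would have G#m (ii). G#dim is the degree-2 chord of F# minor, so it is the borrowed ii°. A (A–C#–E) is not: scale degree 3 in F# major carries A#m (iii). In F# minor the chord on that degree is A, so here it functions as bIII, borrowed from the parallel minor. D (D–F#–A) doesn't fit — on degree 6 F# major would have D#m (vi). D is the degree-6 chord of F# minor, so it is the borrowed bVI.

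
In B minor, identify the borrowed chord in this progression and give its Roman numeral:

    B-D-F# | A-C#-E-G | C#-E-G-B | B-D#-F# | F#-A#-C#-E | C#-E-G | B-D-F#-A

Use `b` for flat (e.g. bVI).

I

B minor has the diatonic set Bm, C#dim, D, Em, F#, G, A (with V from harmonic minor). B–D–F# = Bm, A–C#–E–G = A7, C#–E–G–B = C#m7b5, F#–A#–C#–E = F#7, C#–E–G = C#dim and B–D–F#–A = Bm7 all belong to that set. B–D#–F# doesn't fit — on degree 1 B minor would have Bm (i). B is the degree-1 chord of B major, so it is the borrowed I.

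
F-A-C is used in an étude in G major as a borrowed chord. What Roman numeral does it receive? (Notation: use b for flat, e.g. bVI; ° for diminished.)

The root F is the lowered 7th scale degree — diatonically G major has F# there. Diatonically G major has F#dim (vii°) on that degree; F–A–C is instead the major chord native to G minor, so it takes the label bVII.

bVII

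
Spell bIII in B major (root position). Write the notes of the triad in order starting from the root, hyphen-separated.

D-F#-A

The root of bIII is the lowered 3rd degree: D# becomes D. Building the major chord from the parallel minor on D: D–F#–A.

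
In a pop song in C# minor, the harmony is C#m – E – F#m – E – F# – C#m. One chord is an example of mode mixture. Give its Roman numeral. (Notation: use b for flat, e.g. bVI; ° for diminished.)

C# minor has the diatonic set C#m, D#dim, E, F#m, G#, A, B (with V from harmonic minor). C#m, E and F#m are all diatonic. But F# (F#–A#–C#) is foreign: the diatonic iv on degree 4 is F#m, whereas F# comes from C# major. It is labeled IV.

IV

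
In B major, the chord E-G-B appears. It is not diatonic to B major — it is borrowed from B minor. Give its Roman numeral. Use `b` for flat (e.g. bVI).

iv

E is scale degree 4 in B major. E–G–B is a minor chord — the form found in B minor, not the diatonic IV (E). Borrowed into B major it is written iv.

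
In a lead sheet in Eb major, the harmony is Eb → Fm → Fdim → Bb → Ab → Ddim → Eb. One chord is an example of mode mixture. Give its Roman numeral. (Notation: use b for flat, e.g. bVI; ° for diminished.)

Eb major has the diatonic set Eb, Fm, Gm, Ab, Bb, Cm, Ddim. Eb, Fm, Bb, Ab and Ddim are all diatonic. But Fdim (F–Ab–Cb) is foreign: the diatonic ii on degree 2 is Fm, whereas Fdim comes from Eb minor. It is labeled ii°.

ii°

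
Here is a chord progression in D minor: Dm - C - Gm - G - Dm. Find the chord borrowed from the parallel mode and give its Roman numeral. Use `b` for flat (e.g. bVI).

IV

The diatonic triads in D minor (with V from harmonic minor) are Dm, Edim, F, Gm, A, Bb, C. Of the given chords, Dm, C and Gm are diatonic. G (G–B–D) is not: scale degree 4 in D minor carries Gm (iv). In D major the chord on that degree is G, so here it functions as IV, borrowed from the parallel major.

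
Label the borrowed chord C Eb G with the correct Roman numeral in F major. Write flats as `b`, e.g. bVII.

The root C is the diatonic 5th degree of F major; the borrowing shows in the chord quality. C–Eb–G is a minor chord — the form found in F minor, not the diatonic V (C). Borrowed into F major it is written v.

v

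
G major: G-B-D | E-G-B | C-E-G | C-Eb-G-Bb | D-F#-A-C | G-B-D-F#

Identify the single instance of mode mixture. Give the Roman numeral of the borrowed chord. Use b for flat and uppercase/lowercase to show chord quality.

In G major the diatonic chords are G, Am, Bm, C, D, Em, F#dim. G–B–D = G, E–G–B = Em, C–E–G = C, D–F#–A–C = D7 and G–B–D–F# = Gmaj7 all belong to that set. C–Eb–G–Bb doesn't fit — on degree 4 G major would have C (IV). Cm7 is the degree-4 chord of G minor, so it is the borrowed iv7.

iv7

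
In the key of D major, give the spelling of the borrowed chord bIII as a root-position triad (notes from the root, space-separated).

F A C

The root of bIII is the lowered 3rd degree: F# becomes F. Stacking thirds in D minor on F gives F–A–C.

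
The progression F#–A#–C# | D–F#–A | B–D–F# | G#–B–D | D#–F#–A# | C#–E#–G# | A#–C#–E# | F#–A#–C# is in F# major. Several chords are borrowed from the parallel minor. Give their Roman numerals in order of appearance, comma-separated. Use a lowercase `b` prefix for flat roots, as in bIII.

bVI, iv, ii°

The diatonic triads in F# major are F#, G#m, A#m, B, C#, D#m, E#dim. Of the given chords, F#–A#–C# = F#, D#–F#–A# = D#m, C#–E#–G# = C# and A#–C#–E# = A#m are diatonic. D–F#–A doesn't fit — on degree 6 F# major would have D#m (vi). D is the degree-6 chord of F# minor, so it is the borrowed bVI. B–D–F# doesn't fit — on degree 4 F# major would have B (IV). Bm is the degree-4 chord of F# minor, so it is the borrowed iv. G#–B–D is not: scale degree 2 in F# major carries G#m (ii). In F# minor the chord on that degree is G#dim, so here it functions as ii°, borrowed from the parallel minor.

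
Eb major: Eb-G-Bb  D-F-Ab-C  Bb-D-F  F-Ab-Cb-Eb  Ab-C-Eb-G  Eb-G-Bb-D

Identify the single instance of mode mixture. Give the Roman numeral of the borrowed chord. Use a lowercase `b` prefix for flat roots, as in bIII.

iiø7

In Eb major the diatonic chords are Eb, Fm, Gm, Ab, Bb, Cm, Ddim. Of the given chords, Eb–G–Bb = Eb, D–F–Ab–C = Dm7b5, Bb–D–F = Bb, Ab–C–Eb–G = Abmaj7 and Eb–G–Bb–D = Ebmaj7 are diatonic. But F–Ab–Cb–Eb is foreign: the diatonic ii on degree 2 is Fm, whereas Fm7b5 comes from Eb minor. It is labeled iiø7.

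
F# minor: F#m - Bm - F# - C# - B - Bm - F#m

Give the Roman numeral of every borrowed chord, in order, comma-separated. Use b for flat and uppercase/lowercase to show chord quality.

I, IV

In F# minor (with V from harmonic minor) the diatonic chords are F#m, G#dim, A, Bm, C#, D, E. F#m, Bm and C# all belong to that set. But F# (F#–A#–C#) is foreign: the diatonic i on degree 1 is F#m, whereas F# comes from F# major. It is labeled I. B (B–D#–F#) is not: scale degree 4 in F# minor carries Bm (iv). In F# major the chord on that degree is B, so here it functions as IV, borrowed from the parallel major.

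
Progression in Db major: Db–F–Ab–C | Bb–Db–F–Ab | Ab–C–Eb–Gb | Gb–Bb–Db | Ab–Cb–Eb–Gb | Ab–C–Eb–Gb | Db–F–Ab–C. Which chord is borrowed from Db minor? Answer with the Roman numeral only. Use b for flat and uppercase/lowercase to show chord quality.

In Db major the diatonic chords are Db, Ebm, Fm, Gb, Ab, Bbm, Cdim. Db–F–Ab–C = Dbmaj7, Bb–Db–F–Ab = Bbm7, Ab–C–Eb–Gb = Ab7 and Gb–Bb–Db = Gb are all diatonic. But Ab–Cb–Eb–Gb is foreign: the diatonic V on degree 5 is Ab, whereas Abm7 comes from Db minor. It is labeled v7.

v7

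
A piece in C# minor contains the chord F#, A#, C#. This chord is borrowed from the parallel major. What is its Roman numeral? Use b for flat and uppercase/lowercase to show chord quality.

F# is scale degree 4 in C# minor. The diatonic chord on degree 4 would be F#m (iv), but F#–A#–C# is the major chord from C# major. As a borrowed chord it is labeled IV.

IV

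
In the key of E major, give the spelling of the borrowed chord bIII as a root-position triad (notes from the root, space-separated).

The root of bIII is the lowered 3rd degree: G# becomes G. Stacking thirds in E minor on G gives G–B–D.

G B D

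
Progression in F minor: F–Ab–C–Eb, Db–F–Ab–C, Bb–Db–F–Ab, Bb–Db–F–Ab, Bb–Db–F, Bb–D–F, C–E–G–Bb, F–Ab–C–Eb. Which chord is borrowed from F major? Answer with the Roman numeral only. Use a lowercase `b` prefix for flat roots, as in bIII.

IV

The diatonic triads in F minor (with V from harmonic minor) are Fm, Gdim, Ab, Bbm, C, Db, Eb. F–Ab–C–Eb = Fm7, Db–F–Ab–C = Dbmaj7, Bb–Db–F–Ab = Bbm7, Bb–Db–F = Bbm and C–E–G–Bb = C7 are all diatonic. But Bb–D–F is foreign: the diatonic iv on degree 4 is Bbm, whereas Bb comes from F major. It is labeled IV.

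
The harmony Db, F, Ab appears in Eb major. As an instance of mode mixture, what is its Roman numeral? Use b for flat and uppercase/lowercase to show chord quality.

The root Db is the lowered 7th scale degree — diatonically Eb major has D there. The diatonic chord on degree 7 would be Ddim (vii°), but Db–F–Ab is the major chord from Eb minor. As a borrowed chord it is labeled bVII.

bVII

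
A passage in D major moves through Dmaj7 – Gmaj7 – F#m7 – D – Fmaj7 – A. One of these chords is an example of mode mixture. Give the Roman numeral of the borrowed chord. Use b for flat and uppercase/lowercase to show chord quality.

bIIImaj7

The diatonic triads in D major are D, Em, F#m, G, A, Bm, C#dim. Dmaj7, Gmaj7, F#m7, D and A are all diatonic. Fmaj7 (F–A–C–E) is not: scale degree 3 in D major carries F#m (iii). In D minor the chord on that degree is Fmaj7, so here it functions as bIIImaj7, borrowed from the parallel minor.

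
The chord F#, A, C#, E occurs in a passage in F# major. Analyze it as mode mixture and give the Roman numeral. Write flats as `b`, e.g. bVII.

i7

F# is scale degree 1 in F# major. Diatonically F# major has F# (I) on that degree; F#–A–C#–E is instead the minor-seventh chord native to F# minor, so it takes the label i7.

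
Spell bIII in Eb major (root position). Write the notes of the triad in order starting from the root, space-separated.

Gb Bb Db

The root of bIII is the lowered 3rd degree: G becomes Gb. Building the major chord from the parallel minor on Gb: Gb–Bb–Db.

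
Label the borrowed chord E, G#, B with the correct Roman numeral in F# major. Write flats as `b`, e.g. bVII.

bVII

E is the lowered form of scale degree 7 in F# major (the diatonic degree 7 is E#). The diatonic chord on degree 7 would be E#dim (vii°), but E–G#–B is the major chord from F# minor. As a borrowed chord it is labeled bVII.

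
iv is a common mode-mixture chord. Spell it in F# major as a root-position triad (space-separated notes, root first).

B D F#

The root, B, is scale degree 4 — the same note in F# major and F# minor; only the chord quality changes. Building the minor chord from the parallel minor on B: B–D–F#.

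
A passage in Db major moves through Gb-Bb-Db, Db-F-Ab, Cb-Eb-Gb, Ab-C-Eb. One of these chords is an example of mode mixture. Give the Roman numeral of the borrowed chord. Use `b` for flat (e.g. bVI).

bVII

The diatonic triads in Db major are Db, Ebm, Fm, Gb, Ab, Bbm, Cdim. Gb–Bb–Db = Gb, Db–F–Ab = Db and Ab–C–Eb = Ab are all diatonic. But Cb–Eb–Gb is foreign: the diatonic vii° on degree 7 is Cdim, whereas Cb comes from Db minor. It is labeled bVII.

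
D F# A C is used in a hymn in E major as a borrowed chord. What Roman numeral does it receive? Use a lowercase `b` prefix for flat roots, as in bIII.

In E major scale degree 7 is D#; D is its lowered form, from E minor. D–F#–A–C is a dominant-seventh chord — the form found in E minor, not the diatonic vii° (D#dim). Borrowed into E major it is written bVII7.

bVII7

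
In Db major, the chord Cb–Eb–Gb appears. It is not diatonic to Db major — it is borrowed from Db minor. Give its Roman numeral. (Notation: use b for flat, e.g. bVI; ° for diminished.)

Cb is the lowered form of scale degree 7 in Db major (the diatonic degree 7 is C). Cb–Eb–Gb is a major chord — the form found in Db minor, not the diatonic vii° (Cdim). Borrowed into Db major it is written bVII.

bVII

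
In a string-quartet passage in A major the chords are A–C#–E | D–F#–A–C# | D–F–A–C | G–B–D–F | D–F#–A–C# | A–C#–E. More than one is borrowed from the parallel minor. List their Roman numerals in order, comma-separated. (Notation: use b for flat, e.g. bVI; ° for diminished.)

A major has the diatonic set A, Bm, C#m, D, E, F#m, G#dim. Of the given chords, A–C#–E = A and D–F#–A–C# = Dmaj7 are diatonic. D–F–A–C doesn't fit — on degree 4 A major would have D (IV). Dm7 is the degree-4 chord of A minor, so it is the borrowed iv7. G–B–D–F doesn't fit — on degree 7 A major would have G#dim (vii°). G7 is the degree-7 chord of A minor, so it is the borrowed bVII7.

iv7, bVII7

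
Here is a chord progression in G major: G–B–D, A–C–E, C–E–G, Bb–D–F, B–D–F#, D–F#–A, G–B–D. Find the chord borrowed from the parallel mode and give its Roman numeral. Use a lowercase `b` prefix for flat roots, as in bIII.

G major has the diatonic set G, Am, Bm, C, D, Em, F#dim. Of the given chords, G–B–D = G, A–C–E = Am, C–E–G = C, B–D–F# = Bm and D–F#–A = D are diatonic. Bb–D–F is not: scale degree 3 in G major carries Bm (iii). In G minor the chord on that degree is Bb, so here it functions as bIII, borrowed from the parallel minor.

bIII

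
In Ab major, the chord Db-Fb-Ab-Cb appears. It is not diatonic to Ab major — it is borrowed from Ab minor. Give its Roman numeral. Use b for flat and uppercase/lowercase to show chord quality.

The root Db is the diatonic 4th degree of Ab major; the borrowing shows in the chord quality. Db–Fb–Ab–Cb is a minor-seventh chord — the form found in Ab minor, not the diatonic IV (Db). Borrowed into Ab major it is written iv7.

iv7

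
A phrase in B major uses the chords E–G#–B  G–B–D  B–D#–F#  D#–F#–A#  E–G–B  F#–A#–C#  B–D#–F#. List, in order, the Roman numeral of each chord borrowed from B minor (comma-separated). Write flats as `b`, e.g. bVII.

The diatonic triads in B major are B, C#m, D#m, E, F#, G#m, A#dim. Of the given chords, E–G#–B = E, B–D#–F# = B, D#–F#–A# = D#m and F#–A#–C# = F# are diatonic. G–B–D doesn't fit — on degree 6 B major would have G#m (vi). G is the degree-6 chord of B minor, so it is the borrowed bVI. E–G–B is not: scale degree 4 in B major carries E (IV). In B minor the chord on that degree is Em, so here it functions as iv, borrowed from the parallel minor.

bVI, iv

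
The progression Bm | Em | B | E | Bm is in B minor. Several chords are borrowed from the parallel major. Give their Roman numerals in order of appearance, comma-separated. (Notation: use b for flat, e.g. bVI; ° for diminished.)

B minor has the diatonic set Bm, C#dim, D, Em, F#, G, A (with V from harmonic minor). Bm and Em both belong to that set. B (B–D#–F#) is not: scale degree 1 in B minor carries Bm (i). In B major the chord on that degree is B, so here it functions as I, borrowed from the parallel major. E (E–G#–B) is not: scale degree 4 in B minor carries Em (iv). In B major the chord on that degree is E, so here it functions as IV, borrowed from the parallel major.

I, IV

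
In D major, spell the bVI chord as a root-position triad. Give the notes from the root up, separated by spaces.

The root of bVI is the lowered 6th degree: B becomes Bb. Stacking thirds in D minor on Bb gives Bb–D–F.

Bb D F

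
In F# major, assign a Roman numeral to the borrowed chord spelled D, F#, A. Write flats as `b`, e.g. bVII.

bVI

In F# major scale degree 6 is D#; D is its lowered form, from F# minor. The diatonic chord on degree 6 would be D#m (vi), but D–F#–A is the major chord from F# minor. As a borrowed chord it is labeled bVI.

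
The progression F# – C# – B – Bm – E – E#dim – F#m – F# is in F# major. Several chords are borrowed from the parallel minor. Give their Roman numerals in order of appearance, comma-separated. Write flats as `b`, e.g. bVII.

iv, bVII, i

The diatonic triads in F# major are F#, G#m, A#m, B, C#, D#m, E#dim. F#, C#, B and E#dim are all diatonic. Bm (B–D–F#) doesn't fit — on degree 4 F# major would have B (IV). Bm is the degree-4 chord of F# minor, so it is the borrowed iv. E (E–G#–B) doesn't fit — on degree 7 F# major would have E#dim (vii°). E is the degree-7 chord of F# minor, so it is the borrowed bVII. F#m (F#–A–C#) is not: scale degree 1 in F# major carries F# (I). In F# minor the chord on that degree is F#m, so here it functions as i, borrowed from the parallel minor.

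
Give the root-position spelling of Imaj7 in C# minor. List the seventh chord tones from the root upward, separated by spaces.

C# E# G# B#

Imaj7 is built on scale degree 1, which is C# in both C# minor and its parallel. Building the major-seventh chord from the parallel major on C#: C#–E#–G#–B#.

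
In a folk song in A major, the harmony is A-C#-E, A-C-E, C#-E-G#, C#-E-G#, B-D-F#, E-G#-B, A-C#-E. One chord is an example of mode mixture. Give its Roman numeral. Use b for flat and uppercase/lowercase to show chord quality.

i

A major has the diatonic set A, Bm, C#m, D, E, F#m, G#dim. A–C#–E = A, C#–E–G# = C#m, B–D–F# = Bm and E–G#–B = E are all diatonic. A–C–E is not: scale degree 1 in A major carries A (I). In A minor the chord on that degree is Am, so here it functions as i, borrowed from the parallel minor.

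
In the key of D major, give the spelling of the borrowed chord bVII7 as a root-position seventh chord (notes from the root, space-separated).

C E G Bb

The root of bVII7 is the lowered 7th degree: C# becomes C. Stacking thirds in D minor on C gives C–E–G–Bb.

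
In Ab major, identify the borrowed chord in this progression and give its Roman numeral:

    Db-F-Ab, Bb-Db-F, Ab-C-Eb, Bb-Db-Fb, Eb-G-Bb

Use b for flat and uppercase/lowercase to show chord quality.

ii°

In Ab major the diatonic chords are Ab, Bbm, Cm, Db, Eb, Fm, Gdim. Db–F–Ab = Db, Bb–Db–F = Bbm, Ab–C–Eb = Ab and Eb–G–Bb = Eb are all diatonic. Bb–Db–Fb is not: scale degree 2 in Ab major carries Bbm (ii). In Ab minor the chord on that degree is Bbdim, so here it functions as ii°, borrowed from the parallel minor.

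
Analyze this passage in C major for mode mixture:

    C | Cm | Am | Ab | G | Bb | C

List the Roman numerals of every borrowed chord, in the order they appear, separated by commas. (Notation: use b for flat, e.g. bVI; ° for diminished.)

i, bVI, bVII

The diatonic triads in C major are C, Dm, Em, F, G, Am, Bdim. C, Am and G all belong to that set. Cm (C–Eb–G) is not: scale degree 1 in C major carries C (I). In C minor the chord on that degree is Cm, so here it functions as i, borrowed from the parallel minor. Ab (Ab–C–Eb) doesn't fit — on degree 6 C major would have Am (vi). Ab is the degree-6 chord of C minor, so it is the borrowed bVI. But Bb (Bb–D–F) is foreign: the diatonic vii° on degree 7 is Bdim, whereas Bb comes from C minor. It is labeled bVII.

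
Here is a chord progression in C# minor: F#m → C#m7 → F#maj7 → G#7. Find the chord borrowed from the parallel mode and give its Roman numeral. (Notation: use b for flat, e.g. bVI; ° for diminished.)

IVmaj7

In C# minor (with V from harmonic minor) the diatonic chords are C#m, D#dim, E, F#m, G#, A, B. Of the given chords, F#m, C#m7 and G#7 are diatonic. But F#maj7 (F#–A#–C#–E#) is foreign: the diatonic iv on degree 4 is F#m, whereas F#maj7 comes from C# major. It is labeled IVmaj7.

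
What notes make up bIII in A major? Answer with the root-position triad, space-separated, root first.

Scale degree 3 in A major is C#. bIII uses the lowered form, C, taken from A minor. Stacking thirds in A minor on C gives C–E–G.

C E G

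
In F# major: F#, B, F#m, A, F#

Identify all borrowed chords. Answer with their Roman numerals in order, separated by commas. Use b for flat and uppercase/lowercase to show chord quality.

i, bIII

In F# major the diatonic chords are F#, G#m, A#m, B, C#, D#m, E#dim. F# and B both belong to that set. But F#m (F#–A–C#) is foreign: the diatonic I on degree 1 is F#, whereas F#m comes from F# minor. It is labeled i. But A (A–C#–E) is foreign: the diatonic iii on degree 3 is A#m, whereas A comes from F# minor. It is labeled bIII.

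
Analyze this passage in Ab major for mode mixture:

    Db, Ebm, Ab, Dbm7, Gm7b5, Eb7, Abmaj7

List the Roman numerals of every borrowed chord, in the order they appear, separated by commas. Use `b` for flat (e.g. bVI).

The diatonic triads in Ab major are Ab, Bbm, Cm, Db, Eb, Fm, Gdim. Db, Ab, Gm7b5, Eb7 and Abmaj7 are all diatonic. Ebm (Eb–Gb–Bb) doesn't fit — on degree 5 Ab major would have Eb (V). Ebm is the degree-5 chord of Ab minor, so it is the borrowed v. But Dbm7 (Db–Fb–Ab–Cb) is foreign: the diatonic IV on degree 4 is Db, whereas Dbm7 comes from Ab minor. It is labeled iv7.

v, iv7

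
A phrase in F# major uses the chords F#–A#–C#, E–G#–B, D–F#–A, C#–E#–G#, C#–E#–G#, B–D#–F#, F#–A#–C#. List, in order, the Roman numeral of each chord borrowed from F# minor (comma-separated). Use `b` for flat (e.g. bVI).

F# major has the diatonic set F#, G#m, A#m, B, C#, D#m, E#dim. F#–A#–C# = F#, C#–E#–G# = C# and B–D#–F# = B are all diatonic. E–G#–B doesn't fit — on degree 7 F# major would have E#dim (vii°). E is the degree-7 chord of F# minor, so it is the borrowed bVII. D–F#–A is not: scale degree 6 in F# major carries D#m (vi). In F# minor the chord on that degree is D, so here it functions as bVI, borrowed from the parallel minor.

bVII, bVI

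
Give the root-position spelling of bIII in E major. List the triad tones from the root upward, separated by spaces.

bIII is built on the lowered scale degree 3. In E major degree 3 is G#; lowered it becomes G. In E minor the chord on G is G–B–D.

G B D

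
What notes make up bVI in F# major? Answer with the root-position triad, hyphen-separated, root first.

Scale degree 6 in F# major is D#. bVI uses the lowered form, D, taken from F# minor. Stacking thirds in F# minor on D gives D–F#–A.

D-F#-A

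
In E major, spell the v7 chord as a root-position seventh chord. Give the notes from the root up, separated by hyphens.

v7 is built on scale degree 5, which is B in both E major and its parallel. In E minor the chord on B is B–D–F#–A.

B-D-F#-A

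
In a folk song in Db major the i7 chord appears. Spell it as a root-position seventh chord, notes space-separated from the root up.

Db Fb Ab Cb

The root, Db, is scale degree 1 — the same note in Db major and Db minor; only the chord quality changes. Building the minor-seventh chord from the parallel minor on Db: Db–Fb–Ab–Cb.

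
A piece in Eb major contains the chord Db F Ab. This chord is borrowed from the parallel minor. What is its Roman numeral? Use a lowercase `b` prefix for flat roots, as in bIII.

bVII

The root Db is the lowered 7th scale degree — diatonically Eb major has D there. Db–F–Ab is a major chord — the form found in Eb minor, not the diatonic vii° (Ddim). Borrowed into Eb major it is written bVII.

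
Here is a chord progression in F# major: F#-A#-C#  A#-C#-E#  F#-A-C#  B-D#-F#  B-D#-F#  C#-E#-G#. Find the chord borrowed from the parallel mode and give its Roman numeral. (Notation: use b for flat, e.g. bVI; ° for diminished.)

The diatonic triads in F# major are F#, G#m, A#m, B, C#, D#m, E#dim. F#–A#–C# = F#, A#–C#–E# = A#m, B–D#–F# = B and C#–E#–G# = C# are all diatonic. F#–A–C# is not: scale degree 1 in F# major carries F# (I). In F# minor the chord on that degree is F#m, so here it functions as i, borrowed from the parallel minor.

i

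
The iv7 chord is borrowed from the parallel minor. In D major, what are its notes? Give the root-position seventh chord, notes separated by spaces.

G Bb D F

The root, G, is scale degree 4 — the same note in D major and D minor; only the chord quality changes. Building the minor-seventh chord from the parallel minor on G: G–Bb–D–F.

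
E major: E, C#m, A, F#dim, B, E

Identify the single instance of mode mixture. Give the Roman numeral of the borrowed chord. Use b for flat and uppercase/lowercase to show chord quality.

ii°

The diatonic triads in E major are E, F#m, G#m, A, B, C#m, D#dim. Of the given chords, E, C#m, A and B are diatonic. But F#dim (F#–A–C) is foreign: the diatonic ii on degree 2 is F#m, whereas F#dim comes from E minor. It is labeled ii°.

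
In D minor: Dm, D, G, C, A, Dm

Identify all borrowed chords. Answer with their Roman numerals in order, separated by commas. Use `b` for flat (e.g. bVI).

I, IV

The diatonic triads in D minor (with V from harmonic minor) are Dm, Edim, F, Gm, A, Bb, C. Dm, C and A are all diatonic. D (D–F#–A) doesn't fit — on degree 1 D minor would have Dm (i). D is the degree-1 chord of D major, so it is the borrowed I. G (G–B–D) is not: scale degree 4 in D minor carries Gm (iv). In D major the chord on that degree is G, so here it functions as IV, borrowed from the parallel major.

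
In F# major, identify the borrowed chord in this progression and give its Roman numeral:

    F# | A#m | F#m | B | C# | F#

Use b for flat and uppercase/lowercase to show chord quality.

i

In F# major the diatonic chords are F#, G#m, A#m, B, C#, D#m, E#dim. Of the given chords, F#, A#m, B and C# are diatonic. But F#m (F#–A–C#) is foreign: the diatonic I on degree 1 is F#, whereas F#m comes from F# minor. It is labeled i.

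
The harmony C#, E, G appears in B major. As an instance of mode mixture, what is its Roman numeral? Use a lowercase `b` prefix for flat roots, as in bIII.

ii°

C# is scale degree 2 in B major. The diatonic chord on degree 2 would be C#m (ii), but C#–E–G is the diminished chord from B minor. As a borrowed chord it is labeled ii°.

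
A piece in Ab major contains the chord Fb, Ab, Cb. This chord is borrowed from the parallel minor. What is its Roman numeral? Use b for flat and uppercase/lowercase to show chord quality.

In Ab major scale degree 6 is F; Fb is its lowered form, from Ab minor. Diatonically Ab major has Fm (vi) on that degree; Fb–Ab–Cb is instead the major chord native to Ab minor, so it takes the label bVI.

bVI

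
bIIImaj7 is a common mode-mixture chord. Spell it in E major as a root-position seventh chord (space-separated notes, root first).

G B D F#

bIIImaj7 is built on the lowered scale degree 3. In E major degree 3 is G#; lowered it becomes G. Building the major-seventh chord from the parallel minor on G: G–B–D–F#.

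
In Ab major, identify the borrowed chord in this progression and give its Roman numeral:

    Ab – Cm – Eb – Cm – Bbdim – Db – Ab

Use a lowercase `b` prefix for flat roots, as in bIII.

ii°

The diatonic triads in Ab major are Ab, Bbm, Cm, Db, Eb, Fm, Gdim. Ab, Cm, Eb and Db all belong to that set. Bbdim (Bb–Db–Fb) doesn't fit — on degree 2 Ab major would have Bbm (ii). Bbdim is the degree-2 chord of Ab minor, so it is the borrowed ii°.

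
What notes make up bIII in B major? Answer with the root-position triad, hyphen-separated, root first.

D-F#-A

Scale degree 3 in B major is D#. bIII uses the lowered form, D, taken from B minor. Stacking thirds in B minor on D gives D–F#–A.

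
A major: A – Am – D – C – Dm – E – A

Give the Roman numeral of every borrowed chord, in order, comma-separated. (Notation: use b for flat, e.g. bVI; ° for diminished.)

i, bIII, iv

A major has the diatonic set A, Bm, C#m, D, E, F#m, G#dim. A, D and E all belong to that set. Am (A–C–E) doesn't fit — on degree 1 A major would have A (I). Am is the degree-1 chord of A minor, so it is the borrowed i. C (C–E–G) is not: scale degree 3 in A major carries C#m (iii). In A minor the chord on that degree is C, so here it functions as bIII, borrowed from the parallel minor. But Dm (D–F–A) is foreign: the diatonic IV on degree 4 is D, whereas Dm comes from A minor. It is labeled iv.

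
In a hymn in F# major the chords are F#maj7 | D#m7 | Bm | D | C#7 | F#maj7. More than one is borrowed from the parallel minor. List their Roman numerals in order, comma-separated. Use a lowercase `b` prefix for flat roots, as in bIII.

iv, bVI

F# major has the diatonic set F#, G#m, A#m, B, C#, D#m, E#dim. F#maj7, D#m7 and C#7 are all diatonic. Bm (B–D–F#) is not: scale degree 4 in F# major carries B (IV). In F# minor the chord on that degree is Bm, so here it functions as iv, borrowed from the parallel minor. D (D–F#–A) doesn't fit — on degree 6 F# major would have D#m (vi). D is the degree-6 chord of F# minor, so it is the borrowed bVI.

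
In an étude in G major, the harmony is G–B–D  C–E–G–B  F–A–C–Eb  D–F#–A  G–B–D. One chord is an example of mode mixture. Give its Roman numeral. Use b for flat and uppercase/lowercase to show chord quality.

bVII7

The diatonic triads in G major are G, Am, Bm, C, D, Em, F#dim. G–B–D = G, C–E–G–B = Cmaj7 and D–F#–A = D are all diatonic. But F–A–C–Eb is foreign: the diatonic vii° on degree 7 is F#dim, whereas F7 comes from G minor. It is labeled bVII7.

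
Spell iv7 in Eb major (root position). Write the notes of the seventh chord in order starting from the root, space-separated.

iv7 is built on scale degree 4, which is Ab in both Eb major and its parallel. In Eb minor the chord on Ab is Ab–Cb–Eb–Gb.

Ab Cb Eb Gb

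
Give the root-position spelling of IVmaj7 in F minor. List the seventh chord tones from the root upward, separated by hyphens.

The root, Bb, is scale degree 4 — the same note in F minor and F major; only the chord quality changes. Building the major-seventh chord from the parallel major on Bb: Bb–D–F–A.

Bb-D-F-A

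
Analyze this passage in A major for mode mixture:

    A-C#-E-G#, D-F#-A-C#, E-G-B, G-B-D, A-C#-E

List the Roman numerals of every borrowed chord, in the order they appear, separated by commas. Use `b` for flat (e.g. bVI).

A major has the diatonic set A, Bm, C#m, D, E, F#m, G#dim. Of the given chords, A–C#–E–G# = Amaj7, D–F#–A–C# = Dmaj7 and A–C#–E = A are diatonic. E–G–B doesn't fit — on degree 5 A major would have E (V). Em is the degree-5 chord of A minor, so it is the borrowed v. But G–B–D is foreign: the diatonic vii° on degree 7 is G#dim, whereas G comes from A minor. It is labeled bVII.

v, bVII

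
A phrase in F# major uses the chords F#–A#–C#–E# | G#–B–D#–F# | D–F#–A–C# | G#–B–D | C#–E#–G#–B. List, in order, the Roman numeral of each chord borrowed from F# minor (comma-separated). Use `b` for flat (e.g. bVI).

bVImaj7, ii°

F# major has the diatonic set F#, G#m, A#m, B, C#, D#m, E#dim. F#–A#–C#–E# = F#maj7, G#–B–D#–F# = G#m7 and C#–E#–G#–B = C#7 are all diatonic. But D–F#–A–C# is foreign: the diatonic vi on degree 6 is D#m, whereas Dmaj7 comes from F# minor. It is labeled bVImaj7. G#–B–D is not: scale degree 2 in F# major carries G#m (ii). In F# minor the chord on that degree is G#dim, so here it functions as ii°, borrowed from the parallel minor.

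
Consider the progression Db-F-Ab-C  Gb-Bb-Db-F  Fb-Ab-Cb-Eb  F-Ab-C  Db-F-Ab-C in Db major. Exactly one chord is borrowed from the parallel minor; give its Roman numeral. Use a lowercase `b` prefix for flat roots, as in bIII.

bIIImaj7

Db major has the diatonic set Db, Ebm, Fm, Gb, Ab, Bbm, Cdim. Of the given chords, Db–F–Ab–C = Dbmaj7, Gb–Bb–Db–F = Gbmaj7 and F–Ab–C = Fm are diatonic. But Fb–Ab–Cb–Eb is foreign: the diatonic iii on degree 3 is Fm, whereas Fbmaj7 comes from Db minor. It is labeled bIIImaj7.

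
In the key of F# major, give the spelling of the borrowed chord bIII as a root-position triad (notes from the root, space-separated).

bIII is built on the lowered scale degree 3. In F# major degree 3 is A#; lowered it becomes A. Stacking thirds in F# minor on A gives A–C#–E.

A C# E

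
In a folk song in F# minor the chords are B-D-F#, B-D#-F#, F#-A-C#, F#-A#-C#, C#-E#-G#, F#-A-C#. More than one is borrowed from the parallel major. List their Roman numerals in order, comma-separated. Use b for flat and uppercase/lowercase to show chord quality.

F# minor has the diatonic set F#m, G#dim, A, Bm, C#, D, E (with V from harmonic minor). B–D–F# = Bm, F#–A–C# = F#m and C#–E#–G# = C# are all diatonic. B–D#–F# doesn't fit — on degree 4 F# minor would have Bm (iv). B is the degree-4 chord of F# major, so it is the borrowed IV. F#–A#–C# doesn't fit — on degree 1 F# minor would have F#m (i). F# is the degree-1 chord of F# major, so it is the borrowed I.

IV, I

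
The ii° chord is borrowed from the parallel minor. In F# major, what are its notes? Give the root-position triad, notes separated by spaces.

ii° is built on scale degree 2, which is G# in both F# major and its parallel. In F# minor the chord on G# is G#–B–D.

G# B D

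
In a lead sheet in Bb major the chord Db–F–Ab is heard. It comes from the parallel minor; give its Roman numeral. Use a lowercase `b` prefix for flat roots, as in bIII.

bIII

The root Db is the lowered 3rd scale degree — diatonically Bb major has D there. Diatonically Bb major has Dm (iii) on that degree; Db–F–Ab is instead the major chord native to Bb minor, so it takes the label bIII.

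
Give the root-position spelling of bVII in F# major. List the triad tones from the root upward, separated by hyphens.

The root of bVII is the lowered 7th degree: E# becomes E. In F# minor the chord on E is E–G#–B.

E-G#-B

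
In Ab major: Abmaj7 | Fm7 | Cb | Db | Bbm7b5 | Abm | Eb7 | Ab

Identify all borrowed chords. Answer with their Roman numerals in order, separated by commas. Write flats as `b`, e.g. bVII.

bIII, iiø7, i

Ab major has the diatonic set Ab, Bbm, Cm, Db, Eb, Fm, Gdim. Of the given chords, Abmaj7, Fm7, Db, Eb7 and Ab are diatonic. But Cb (Cb–Eb–Gb) is foreign: the diatonic iii on degree 3 is Cm, whereas Cb comes from Ab minor. It is labeled bIII. But Bbm7b5 (Bb–Db–Fb–Ab) is foreign: the diatonic ii on degree 2 is Bbm, whereas Bbm7b5 comes from Ab minor. It is labeled iiø7. Abm (Ab–Cb–Eb) doesn't fit — on degree 1 Ab major would have Ab (I). Abm is the degree-1 chord of Ab minor, so it is the borrowed i.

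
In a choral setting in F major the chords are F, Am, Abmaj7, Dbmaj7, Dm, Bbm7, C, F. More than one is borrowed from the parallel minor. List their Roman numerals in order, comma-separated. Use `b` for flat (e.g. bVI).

The diatonic triads in F major are F, Gm, Am, Bb, C, Dm, Edim. F, Am, Dm and C all belong to that set. Abmaj7 (Ab–C–Eb–G) doesn't fit — on degree 3 F major would have Am (iii). Abmaj7 is the degree-3 chord of F minor, so it is the borrowed bIIImaj7. Dbmaj7 (Db–F–Ab–C) is not: scale degree 6 in F major carries Dm (vi). In F minor the chord on that degree is Dbmaj7, so here it functions as bVImaj7, borrowed from the parallel minor. Bbm7 (Bb–Db–F–Ab) doesn't fit — on degree 4 F major would have Bb (IV). Bbm7 is the degree-4 chord of F minor, so it is the borrowed iv7.

bIIImaj7, bVImaj7, iv7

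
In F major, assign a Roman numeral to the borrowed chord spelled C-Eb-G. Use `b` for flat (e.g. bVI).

v

The root C is the diatonic 5th degree of F major; the borrowing shows in the chord quality. C–Eb–G is a minor chord — the form found in F minor, not the diatonic V (C). Borrowed into F major it is written v.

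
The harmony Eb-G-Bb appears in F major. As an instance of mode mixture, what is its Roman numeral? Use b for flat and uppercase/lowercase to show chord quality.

bVII

In F major scale degree 7 is E; Eb is its lowered form, from F minor. The diatonic chord on degree 7 would be Edim (vii°), but Eb–G–Bb is the major chord from F minor. As a borrowed chord it is labeled bVII.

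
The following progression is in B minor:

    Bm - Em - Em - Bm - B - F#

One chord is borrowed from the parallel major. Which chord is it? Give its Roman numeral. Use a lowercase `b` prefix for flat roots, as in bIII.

In B minor (with V from harmonic minor) the diatonic chords are Bm, C#dim, D, Em, F#, G, A. Bm, Em and F# all belong to that set. But B (B–D#–F#) is foreign: the diatonic i on degree 1 is Bm, whereas B comes from B major. It is labeled I.

I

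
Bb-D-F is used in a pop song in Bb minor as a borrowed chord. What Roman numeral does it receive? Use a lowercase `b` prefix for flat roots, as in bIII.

Bb is scale degree 1 in Bb minor. Bb–D–F is a major chord — the form found in Bb major, not the diatonic i (Bbm). Borrowed into Bb minor it is written I.

I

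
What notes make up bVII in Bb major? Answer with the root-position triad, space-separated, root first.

bVII is built on the lowered scale degree 7. In Bb major degree 7 is A; lowered it becomes Ab. Building the major chord from the parallel minor on Ab: Ab–C–Eb.

Ab C Eb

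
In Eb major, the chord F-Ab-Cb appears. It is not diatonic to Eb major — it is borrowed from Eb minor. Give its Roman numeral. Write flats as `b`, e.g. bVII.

ii°

The root F is the diatonic 2nd degree of Eb major; the borrowing shows in the chord quality. F–Ab–Cb is a diminished chord — the form found in Eb minor, not the diatonic ii (Fm). Borrowed into Eb major it is written ii°.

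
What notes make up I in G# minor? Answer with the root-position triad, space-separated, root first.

G# B# D#

The root, G#, is scale degree 1 — the same note in G# minor and G# major; only the chord quality changes. Stacking thirds in G# major on G# gives G#–B#–D#.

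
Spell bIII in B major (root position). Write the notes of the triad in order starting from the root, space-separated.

The root of bIII is the lowered 3rd degree: D# becomes D. Building the major chord from the parallel minor on D: D–F#–A.

D F# A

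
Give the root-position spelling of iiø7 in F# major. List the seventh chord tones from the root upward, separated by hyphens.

G#-B-D-F#

iiø7 is built on scale degree 2, which is G# in both F# major and its parallel. Stacking thirds in F# minor on G# gives G#–B–D–F#.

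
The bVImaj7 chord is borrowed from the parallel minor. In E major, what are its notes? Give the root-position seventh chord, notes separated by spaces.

C E G B

The root of bVImaj7 is the lowered 6th degree: C# becomes C. In E minor the chord on C is C–E–G–B.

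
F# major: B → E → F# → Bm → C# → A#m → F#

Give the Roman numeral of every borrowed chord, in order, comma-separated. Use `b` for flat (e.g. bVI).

bVII, iv

F# major has the diatonic set F#, G#m, A#m, B, C#, D#m, E#dim. B, F#, C# and A#m all belong to that set. E (E–G#–B) doesn't fit — on degree 7 F# major would have E#dim (vii°). E is the degree-7 chord of F# minor, so it is the borrowed bVII. Bm (B–D–F#) is not: scale degree 4 in F# major carries B (IV). In F# minor the chord on that degree is Bm, so here it functions as iv, borrowed from the parallel minor.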